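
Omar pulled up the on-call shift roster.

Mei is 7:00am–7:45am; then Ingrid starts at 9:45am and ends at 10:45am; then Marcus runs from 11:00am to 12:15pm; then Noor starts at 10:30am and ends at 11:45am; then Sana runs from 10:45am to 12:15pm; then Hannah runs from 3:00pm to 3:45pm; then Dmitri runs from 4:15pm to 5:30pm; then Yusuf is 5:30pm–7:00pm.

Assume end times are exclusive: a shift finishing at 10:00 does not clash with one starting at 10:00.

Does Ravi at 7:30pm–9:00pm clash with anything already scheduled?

Mei: ends 7:45am at or before Ravi starts 7:30pm → clear.
Ingrid: ends 10:45am at or before Ravi starts 7:30pm → clear.
Noor: ends 11:45am at or before Ravi starts 7:30pm → clear.
Sana: ends 12:15pm at or before Ravi starts 7:30pm → clear.
Marcus: ends 12:15pm at or before Ravi starts 7:30pm → clear.
Hannah: ends 3:45pm at or before Ravi starts 7:30pm → clear.
Dmitri: ends 5:30pm at or before Ravi starts 7:30pm → clear.
Yusuf: ends 7:00pm at or before Ravi starts 7:30pm → clear.

No — it doesn't clash with anything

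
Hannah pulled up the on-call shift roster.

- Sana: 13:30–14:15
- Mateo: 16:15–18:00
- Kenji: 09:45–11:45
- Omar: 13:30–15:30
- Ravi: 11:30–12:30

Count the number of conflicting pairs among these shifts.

2

Sorted by start: Kenji, Ravi, Sana, Omar, Mateo.
Ravi starts before Kenji ends → Kenji and Ravi overlap.
Sana starts after Kenji ends, so Kenji has no further overlaps.
Sana starts after Ravi ends, so Ravi has no further overlaps.
Omar starts before Sana ends → Sana and Omar overlap.
Mateo starts after Sana ends.
Mateo starts after Omar ends.
Overlapping pairs: Kenji & Ravi, Omar & Sana — 2 in total.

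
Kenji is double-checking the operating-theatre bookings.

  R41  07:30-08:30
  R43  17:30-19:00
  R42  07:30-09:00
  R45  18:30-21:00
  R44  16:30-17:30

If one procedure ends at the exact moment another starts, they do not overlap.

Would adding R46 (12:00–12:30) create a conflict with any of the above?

No — it doesn't clash with anything

R41: ends 08:30 at or before R46 starts 12:00 → clear.
R42: ends 09:00 at or before R46 starts 12:00 → clear.
R44: starts 16:30 at or after R46 ends 12:30 → clear.
R43: starts 17:30 at or after R46 ends 12:30 → clear.
R45: starts 18:30 at or after R46 ends 12:30 → clear.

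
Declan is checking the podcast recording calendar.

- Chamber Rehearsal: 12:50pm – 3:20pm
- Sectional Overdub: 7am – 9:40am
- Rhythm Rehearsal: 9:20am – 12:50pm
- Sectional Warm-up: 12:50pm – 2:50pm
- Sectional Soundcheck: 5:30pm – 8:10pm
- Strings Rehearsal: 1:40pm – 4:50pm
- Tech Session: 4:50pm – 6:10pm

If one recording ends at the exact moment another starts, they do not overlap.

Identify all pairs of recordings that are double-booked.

Chamber Rehearsal & Sectional Warm-up, Chamber Rehearsal & Strings Rehearsal, Rhythm Rehearsal & Sectional Overdub, Sectional Soundcheck & Tech Session, Sectional Warm-up & Strings Rehearsal

Check each pair: they overlap iff neither finishes before the other starts.
Sorted by start: Sectional Overdub, Rhythm Rehearsal, Chamber Rehearsal, Sectional Warm-up, Strings Rehearsal, Tech Session, Sectional Soundcheck.
Rhythm Rehearsal starts before Sectional Overdub ends → Sectional Overdub and Rhythm Rehearsal overlap.
Chamber Rehearsal starts after Sectional Overdub ends, so Sectional Overdub has no further overlaps.
Chamber Rehearsal starts exactly when Rhythm Rehearsal ends (back-to-back, no overlap), so Rhythm Rehearsal has no further overlaps.
Sectional Warm-up starts before Chamber Rehearsal ends → Chamber Rehearsal and Sectional Warm-up overlap.
Strings Rehearsal starts before Chamber Rehearsal ends → Chamber Rehearsal and Strings Rehearsal overlap.
Tech Session starts after Chamber Rehearsal ends, so Chamber Rehearsal has no further overlaps.
Strings Rehearsal starts before Sectional Warm-up ends → Sectional Warm-up and Strings Rehearsal overlap.
Tech Session starts after Sectional Warm-up ends, so Sectional Warm-up has no further overlaps.
Tech Session starts exactly when Strings Rehearsal ends (back-to-back, no overlap), so Strings Rehearsal has no further overlaps.
Sectional Soundcheck starts before Tech Session ends → Tech Session and Sectional Soundcheck overlap.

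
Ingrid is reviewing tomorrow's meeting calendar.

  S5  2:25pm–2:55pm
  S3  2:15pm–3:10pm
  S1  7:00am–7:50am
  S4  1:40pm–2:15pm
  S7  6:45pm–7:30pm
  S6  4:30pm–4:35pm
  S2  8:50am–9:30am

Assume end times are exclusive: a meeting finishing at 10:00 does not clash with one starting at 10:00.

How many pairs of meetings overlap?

1

Check each pair: they overlap iff neither finishes before the other starts.
Sorted by start: S1, S2, S4, S3, S5, S6, S7.
S2 starts after S1 ends; S1 is clear from here.
S4 starts after S2 ends; S2 is clear from here.
S3 starts exactly when S4 ends (back-to-back, no overlap); S4 is clear from here.
S5 starts before S3 ends → S3 and S5 overlap.
S6 starts after S3 ends; S3 is clear from here.
S6 starts after S5 ends; S5 is clear from here.
S7 starts after S6 ends.
Overlapping pairs: S3 & S5 — 1 in total.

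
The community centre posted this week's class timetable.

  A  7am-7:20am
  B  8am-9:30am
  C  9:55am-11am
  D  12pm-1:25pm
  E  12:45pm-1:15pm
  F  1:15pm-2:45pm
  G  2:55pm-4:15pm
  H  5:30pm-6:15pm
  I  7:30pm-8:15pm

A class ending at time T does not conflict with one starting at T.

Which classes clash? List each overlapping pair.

Sorted by start: A, B, C, D, E, F, G, H, I.
B starts after A ends, so A has no further overlaps.
C starts after B ends, so B has no further overlaps.
D starts after C ends, so C has no further overlaps.
E starts before D ends → D and E overlap.
F starts before D ends → D and F overlap.
G starts after D ends, so D has no further overlaps.
F starts exactly when E ends (back-to-back, no overlap), so E has no further overlaps.
G starts after F ends, so F has no further overlaps.
H starts after G ends, so G has no further overlaps.
I starts after H ends.

D & E, D & F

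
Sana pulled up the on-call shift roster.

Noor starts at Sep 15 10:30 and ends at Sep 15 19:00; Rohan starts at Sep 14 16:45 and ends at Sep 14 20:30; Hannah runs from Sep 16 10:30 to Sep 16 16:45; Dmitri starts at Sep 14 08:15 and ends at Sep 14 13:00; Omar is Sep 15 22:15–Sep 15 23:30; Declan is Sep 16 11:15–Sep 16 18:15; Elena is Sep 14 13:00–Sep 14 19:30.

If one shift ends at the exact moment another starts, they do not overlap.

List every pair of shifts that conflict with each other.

Sorted by start: Dmitri, Elena, Rohan, Noor, Omar, Hannah, Declan.
Elena starts exactly when Dmitri ends (back-to-back, no overlap); Dmitri is clear from here.
Rohan starts before Elena ends → Elena and Rohan overlap.
Noor starts after Elena ends; Elena is clear from here.
Noor starts after Rohan ends; Rohan is clear from here.
Omar starts after Noor ends; Noor is clear from here.
Hannah starts after Omar ends; Omar is clear from here.
Declan starts before Hannah ends → Hannah and Declan overlap.

Declan & Hannah, Elena & Rohan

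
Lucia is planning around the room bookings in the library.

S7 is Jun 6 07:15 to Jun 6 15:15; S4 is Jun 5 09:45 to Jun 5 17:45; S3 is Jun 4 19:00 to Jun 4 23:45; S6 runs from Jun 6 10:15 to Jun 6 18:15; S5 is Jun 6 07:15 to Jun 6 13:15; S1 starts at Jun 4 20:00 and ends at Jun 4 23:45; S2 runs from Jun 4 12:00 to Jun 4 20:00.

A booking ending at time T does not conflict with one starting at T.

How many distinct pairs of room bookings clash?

5

Check each pair: they overlap iff neither finishes before the other starts.
Sorted by start: S2, S3, S1, S4, S5, S7, S6.
S3 starts before S2 ends → S2 and S3 overlap.
S1 starts exactly when S2 ends (back-to-back, no overlap), so S2 has no further overlaps.
S1 starts before S3 ends → S3 and S1 overlap.
S4 starts after S3 ends, so S3 has no further overlaps.
S4 starts after S1 ends, so S1 has no further overlaps.
S5 starts after S4 ends, so S4 has no further overlaps.
S7 starts before S5 ends → S5 and S7 overlap.
S6 starts before S5 ends → S5 and S6 overlap.
S6 starts before S7 ends → S7 and S6 overlap.
Overlapping pairs: S1 & S3, S2 & S3, S5 & S6, S5 & S7, S6 & S7 — 5 in total.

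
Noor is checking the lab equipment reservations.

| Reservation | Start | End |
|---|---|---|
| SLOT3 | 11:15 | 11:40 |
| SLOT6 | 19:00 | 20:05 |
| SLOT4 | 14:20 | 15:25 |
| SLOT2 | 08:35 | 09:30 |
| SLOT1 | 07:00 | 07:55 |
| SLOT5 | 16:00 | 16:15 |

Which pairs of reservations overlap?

none

Sorted by start: SLOT1, SLOT2, SLOT3, SLOT4, SLOT5, SLOT6.
SLOT2 starts after SLOT1 ends; SLOT1 is clear from here.
SLOT3 starts after SLOT2 ends; SLOT2 is clear from here.
SLOT4 starts after SLOT3 ends; SLOT3 is clear from here.
SLOT5 starts after SLOT4 ends; SLOT4 is clear from here.
SLOT6 starts after SLOT5 ends.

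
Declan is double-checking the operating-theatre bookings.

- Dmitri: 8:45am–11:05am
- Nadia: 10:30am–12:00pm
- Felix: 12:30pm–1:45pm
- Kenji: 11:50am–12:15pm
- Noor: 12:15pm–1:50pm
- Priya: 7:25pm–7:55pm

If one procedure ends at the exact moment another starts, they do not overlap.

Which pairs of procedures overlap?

Sorted by start: Dmitri, Nadia, Kenji, Noor, Felix, Priya.
Nadia starts before Dmitri ends → Dmitri and Nadia overlap.
Kenji starts after Dmitri ends, so nothing later overlaps Dmitri either.
Kenji starts before Nadia ends → Nadia and Kenji overlap.
Noor starts after Nadia ends, so nothing later overlaps Nadia either.
Noor starts exactly when Kenji ends (back-to-back, no overlap), so nothing later overlaps Kenji either.
Felix starts before Noor ends → Noor and Felix overlap.
Priya starts after Noor ends.
Priya starts after Felix ends.

Dmitri & Nadia, Felix & Noor, Kenji & Nadia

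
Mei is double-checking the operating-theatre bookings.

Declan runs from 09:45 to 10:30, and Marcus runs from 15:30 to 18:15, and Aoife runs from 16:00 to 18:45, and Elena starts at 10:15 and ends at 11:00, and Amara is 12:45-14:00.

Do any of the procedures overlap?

Sorted by start: Declan, Elena, Amara, Marcus, Aoife.
Elena starts before Declan ends → Declan and Elena overlap.
That's a conflict, so the schedule is not conflict-free.

Yes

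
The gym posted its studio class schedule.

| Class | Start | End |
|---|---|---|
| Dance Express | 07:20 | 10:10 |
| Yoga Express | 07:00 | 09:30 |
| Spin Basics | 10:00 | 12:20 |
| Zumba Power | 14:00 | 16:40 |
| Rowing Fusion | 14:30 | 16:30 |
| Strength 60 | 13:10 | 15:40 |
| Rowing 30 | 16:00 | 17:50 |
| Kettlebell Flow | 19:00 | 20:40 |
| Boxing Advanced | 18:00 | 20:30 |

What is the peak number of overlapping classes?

Sort all start/end points and keep a running count:
07:00 start Yoga Express → 1
07:20 start Dance Express → 2
09:30 end Yoga Express → 1
10:00 start Spin Basics → 2
10:10 end Dance Express → 1
12:20 end Spin Basics → 0
13:10 start Strength 60 → 1
14:00 start Zumba Power → 2
14:30 start Rowing Fusion → 3
15:40 end Strength 60 → 2
16:00 start Rowing 30 → 3
16:30 end Rowing Fusion → 2
16:40 end Zumba Power → 1
17:50 end Rowing 30 → 0
18:00 start Boxing Advanced → 1
19:00 start Kettlebell Flow → 2
20:30 end Boxing Advanced → 1
20:40 end Kettlebell Flow → 0
Peak is 3, at 14:30 (Rowing Fusion, Strength 60, Zumba Power).

3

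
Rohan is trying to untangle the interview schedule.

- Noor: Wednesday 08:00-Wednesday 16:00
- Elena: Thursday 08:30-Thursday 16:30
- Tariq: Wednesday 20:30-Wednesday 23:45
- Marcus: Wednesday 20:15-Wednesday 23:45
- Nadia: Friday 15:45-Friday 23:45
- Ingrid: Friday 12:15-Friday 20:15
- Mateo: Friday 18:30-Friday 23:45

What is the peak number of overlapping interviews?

3

Walk through starts and ends in time order (an end at T is processed before a start at T):
Wednesday 08:00 start Noor → 1
Wednesday 16:00 end Noor → 0
Wednesday 20:15 start Marcus → 1
Wednesday 20:30 start Tariq → 2
Wednesday 23:45 end Marcus → 1
Wednesday 23:45 end Tariq → 0
Thursday 08:30 start Elena → 1
Thursday 16:30 end Elena → 0
Friday 12:15 start Ingrid → 1
Friday 15:45 start Nadia → 2
Friday 18:30 start Mateo → 3
Friday 20:15 end Ingrid → 2
Friday 23:45 end Mateo → 1
Friday 23:45 end Nadia → 0
Peak is 3, at Friday 18:30 (Ingrid, Mateo, Nadia).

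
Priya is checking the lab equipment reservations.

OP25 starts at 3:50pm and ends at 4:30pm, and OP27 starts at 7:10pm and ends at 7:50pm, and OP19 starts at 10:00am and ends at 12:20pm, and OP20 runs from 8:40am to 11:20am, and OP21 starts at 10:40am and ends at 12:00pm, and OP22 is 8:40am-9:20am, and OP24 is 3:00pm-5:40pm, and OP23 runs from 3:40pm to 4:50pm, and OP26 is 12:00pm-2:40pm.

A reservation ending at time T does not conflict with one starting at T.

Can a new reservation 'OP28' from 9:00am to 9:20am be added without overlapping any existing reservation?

OP20: starts 8:40am before OP28 ends 9:20am, and ends 11:20am after OP28 starts 9:00am → overlap.
OP22: starts 8:40am before OP28 ends 9:20am, and ends 9:20am after OP28 starts 9:00am → overlap.
OP19: starts 10:00am at or after OP28 ends 9:20am → clear.
OP21: starts 10:40am at or after OP28 ends 9:20am → clear.
OP26: starts 12:00pm at or after OP28 ends 9:20am → clear.
OP24: starts 3:00pm at or after OP28 ends 9:20am → clear.
OP23: starts 3:40pm at or after OP28 ends 9:20am → clear.
OP25: starts 3:50pm at or after OP28 ends 9:20am → clear.
OP27: starts 7:10pm at or after OP28 ends 9:20am → clear.
OP28 overlaps OP20, OP22.

No — it overlaps OP20, OP22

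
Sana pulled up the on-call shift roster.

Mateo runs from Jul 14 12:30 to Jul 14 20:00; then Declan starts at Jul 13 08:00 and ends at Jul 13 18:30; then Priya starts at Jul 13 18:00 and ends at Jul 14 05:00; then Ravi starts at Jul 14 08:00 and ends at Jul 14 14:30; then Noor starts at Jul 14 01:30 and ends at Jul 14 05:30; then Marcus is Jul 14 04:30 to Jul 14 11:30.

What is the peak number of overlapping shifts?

3

Sweep the timeline, counting +1 at each start and −1 at each end (ends before starts at a tie):
Jul 13 08:00 start Declan → 1
Jul 13 18:00 start Priya → 2
Jul 13 18:30 end Declan → 1
Jul 14 01:30 start Noor → 2
Jul 14 04:30 start Marcus → 3
Jul 14 05:00 end Priya → 2
Jul 14 05:30 end Noor → 1
Jul 14 08:00 start Ravi → 2
Jul 14 11:30 end Marcus → 1
Jul 14 12:30 start Mateo → 2
Jul 14 14:30 end Ravi → 1
Jul 14 20:00 end Mateo → 0
Peak is 3, at Jul 14 04:30 (Marcus, Noor, Priya).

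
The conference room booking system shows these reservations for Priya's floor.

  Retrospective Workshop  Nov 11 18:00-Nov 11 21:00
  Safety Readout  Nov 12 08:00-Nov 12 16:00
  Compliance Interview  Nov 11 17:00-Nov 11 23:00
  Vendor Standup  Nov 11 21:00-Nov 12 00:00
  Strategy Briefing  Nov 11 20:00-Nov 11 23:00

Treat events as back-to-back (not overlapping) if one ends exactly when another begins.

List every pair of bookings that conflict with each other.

Compliance Interview & Retrospective Workshop, Compliance Interview & Strategy Briefing, Compliance Interview & Vendor Standup, Retrospective Workshop & Strategy Briefing, Strategy Briefing & Vendor Standup

Sorted by start: Compliance Interview, Retrospective Workshop, Strategy Briefing, Vendor Standup, Safety Readout.
Retrospective Workshop starts before Compliance Interview ends → Compliance Interview and Retrospective Workshop overlap.
Strategy Briefing starts before Compliance Interview ends → Compliance Interview and Strategy Briefing overlap.
Vendor Standup starts before Compliance Interview ends → Compliance Interview and Vendor Standup overlap.
Safety Readout starts after Compliance Interview ends.
Strategy Briefing starts before Retrospective Workshop ends → Retrospective Workshop and Strategy Briefing overlap.
Vendor Standup starts exactly when Retrospective Workshop ends (back-to-back, no overlap) — done with Retrospective Workshop.
Vendor Standup starts before Strategy Briefing ends → Strategy Briefing and Vendor Standup overlap.
Safety Readout starts after Strategy Briefing ends.
Safety Readout starts after Vendor Standup ends.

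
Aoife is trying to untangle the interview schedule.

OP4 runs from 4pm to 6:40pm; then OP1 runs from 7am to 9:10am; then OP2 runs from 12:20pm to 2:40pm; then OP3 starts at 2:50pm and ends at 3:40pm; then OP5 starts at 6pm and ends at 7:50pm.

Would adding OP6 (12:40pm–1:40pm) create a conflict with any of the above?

OP1: ends 9:10am at or before OP6 starts 12:40pm → clear.
OP2: starts 12:20pm before OP6 ends 1:40pm, and ends 2:40pm after OP6 starts 12:40pm → overlap.
OP3: starts 2:50pm at or after OP6 ends 1:40pm → clear.
OP4: starts 4pm at or after OP6 ends 1:40pm → clear.
OP5: starts 6pm at or after OP6 ends 1:40pm → clear.
OP6 overlaps OP2.

Yes — it overlaps OP2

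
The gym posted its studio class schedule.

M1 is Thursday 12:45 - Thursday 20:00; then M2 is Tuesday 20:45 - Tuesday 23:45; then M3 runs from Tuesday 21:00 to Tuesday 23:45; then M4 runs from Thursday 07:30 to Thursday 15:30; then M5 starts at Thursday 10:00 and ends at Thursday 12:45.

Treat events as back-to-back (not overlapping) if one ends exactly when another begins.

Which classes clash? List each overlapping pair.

Sorted by start: M2, M3, M4, M5, M1.
M3 starts before M2 ends → M2 and M3 overlap.
M4 starts after M2 ends, so nothing later overlaps M2 either.
M4 starts after M3 ends, so nothing later overlaps M3 either.
M5 starts before M4 ends → M4 and M5 overlap.
M1 starts before M4 ends → M4 and M1 overlap.
M1 starts exactly when M5 ends (back-to-back, no overlap).

M1 & M4, M2 & M3, M4 & M5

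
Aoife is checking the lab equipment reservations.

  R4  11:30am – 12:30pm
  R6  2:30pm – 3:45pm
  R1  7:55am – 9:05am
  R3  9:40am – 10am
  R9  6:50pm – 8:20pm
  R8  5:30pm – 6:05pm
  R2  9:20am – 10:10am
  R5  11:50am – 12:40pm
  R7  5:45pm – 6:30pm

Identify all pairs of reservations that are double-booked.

R2 & R3, R4 & R5, R7 & R8

Sorted by start: R1, R2, R3, R4, R5, R6, R8, R7, R9.
R2 starts after R1 ends, so R1 has no further overlaps.
R3 starts before R2 ends → R2 and R3 overlap.
R4 starts after R2 ends, so R2 has no further overlaps.
R4 starts after R3 ends, so R3 has no further overlaps.
R5 starts before R4 ends → R4 and R5 overlap.
R6 starts after R4 ends, so R4 has no further overlaps.
R6 starts after R5 ends, so R5 has no further overlaps.
R8 starts after R6 ends, so R6 has no further overlaps.
R7 starts before R8 ends → R8 and R7 overlap.
R9 starts after R8 ends.
R9 starts after R7 ends.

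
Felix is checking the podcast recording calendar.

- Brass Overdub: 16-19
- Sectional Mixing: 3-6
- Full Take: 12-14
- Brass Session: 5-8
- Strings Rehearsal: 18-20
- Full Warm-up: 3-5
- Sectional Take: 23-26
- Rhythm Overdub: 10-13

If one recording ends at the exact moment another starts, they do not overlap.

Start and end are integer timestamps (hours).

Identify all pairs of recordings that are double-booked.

Sorted by start: Full Warm-up, Sectional Mixing, Brass Session, Rhythm Overdub, Full Take, Brass Overdub, Strings Rehearsal, Sectional Take.
Sectional Mixing starts before Full Warm-up ends → Full Warm-up and Sectional Mixing overlap.
Brass Session starts exactly when Full Warm-up ends (back-to-back, no overlap), so Full Warm-up has no further overlaps.
Brass Session starts before Sectional Mixing ends → Sectional Mixing and Brass Session overlap.
Rhythm Overdub starts after Sectional Mixing ends, so Sectional Mixing has no further overlaps.
Rhythm Overdub starts after Brass Session ends, so Brass Session has no further overlaps.
Full Take starts before Rhythm Overdub ends → Rhythm Overdub and Full Take overlap.
Brass Overdub starts after Rhythm Overdub ends, so Rhythm Overdub has no further overlaps.
Brass Overdub starts after Full Take ends, so Full Take has no further overlaps.
Strings Rehearsal starts before Brass Overdub ends → Brass Overdub and Strings Rehearsal overlap.
Sectional Take starts after Brass Overdub ends.
Sectional Take starts after Strings Rehearsal ends.

Brass Overdub & Strings Rehearsal, Brass Session & Sectional Mixing, Full Take & Rhythm Overdub, Full Warm-up & Sectional Mixing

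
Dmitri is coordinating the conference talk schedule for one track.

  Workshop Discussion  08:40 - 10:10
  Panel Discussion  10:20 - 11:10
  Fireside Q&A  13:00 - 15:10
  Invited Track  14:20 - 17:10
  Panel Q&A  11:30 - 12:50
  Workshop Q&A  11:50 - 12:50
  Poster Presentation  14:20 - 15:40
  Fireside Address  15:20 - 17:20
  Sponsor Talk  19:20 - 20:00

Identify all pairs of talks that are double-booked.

Check each pair: they overlap iff neither finishes before the other starts.
Sorted by start: Workshop Discussion, Panel Discussion, Panel Q&A, Workshop Q&A, Fireside Q&A, Invited Track, Poster Presentation, Fireside Address, Sponsor Talk.
Panel Discussion starts after Workshop Discussion ends, so Workshop Discussion has no further overlaps.
Panel Q&A starts after Panel Discussion ends, so Panel Discussion has no further overlaps.
Workshop Q&A starts before Panel Q&A ends → Panel Q&A and Workshop Q&A overlap.
Fireside Q&A starts after Panel Q&A ends, so Panel Q&A has no further overlaps.
Fireside Q&A starts after Workshop Q&A ends, so Workshop Q&A has no further overlaps.
Invited Track starts before Fireside Q&A ends → Fireside Q&A and Invited Track overlap.
Poster Presentation starts before Fireside Q&A ends → Fireside Q&A and Poster Presentation overlap.
Fireside Address starts after Fireside Q&A ends, so Fireside Q&A has no further overlaps.
Poster Presentation starts before Invited Track ends → Invited Track and Poster Presentation overlap.
Fireside Address starts before Invited Track ends → Invited Track and Fireside Address overlap.
Sponsor Talk starts after Invited Track ends.
Fireside Address starts before Poster Presentation ends → Poster Presentation and Fireside Address overlap.
Sponsor Talk starts after Poster Presentation ends.
Sponsor Talk starts after Fireside Address ends.

Fireside Address & Invited Track, Fireside Address & Poster Presentation, Fireside Q&A & Invited Track, Fireside Q&A & Poster Presentation, Invited Track & Poster Presentation, Panel Q&A & Workshop Q&A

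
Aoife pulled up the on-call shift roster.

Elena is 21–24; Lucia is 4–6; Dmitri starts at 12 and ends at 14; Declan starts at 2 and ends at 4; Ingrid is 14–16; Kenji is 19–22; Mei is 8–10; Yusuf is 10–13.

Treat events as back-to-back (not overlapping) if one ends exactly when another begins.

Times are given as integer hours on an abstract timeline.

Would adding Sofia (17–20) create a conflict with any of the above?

Yes — it overlaps Kenji

Declan: ends 4 at or before Sofia starts 17 → clear.
Lucia: ends 6 at or before Sofia starts 17 → clear.
Mei: ends 10 at or before Sofia starts 17 → clear.
Yusuf: ends 13 at or before Sofia starts 17 → clear.
Dmitri: ends 14 at or before Sofia starts 17 → clear.
Ingrid: ends 16 at or before Sofia starts 17 → clear.
Kenji: starts 19 before Sofia ends 20, and ends 22 after Sofia starts 17 → overlap.
Elena: starts 21 at or after Sofia ends 20 → clear.
Sofia overlaps Kenji.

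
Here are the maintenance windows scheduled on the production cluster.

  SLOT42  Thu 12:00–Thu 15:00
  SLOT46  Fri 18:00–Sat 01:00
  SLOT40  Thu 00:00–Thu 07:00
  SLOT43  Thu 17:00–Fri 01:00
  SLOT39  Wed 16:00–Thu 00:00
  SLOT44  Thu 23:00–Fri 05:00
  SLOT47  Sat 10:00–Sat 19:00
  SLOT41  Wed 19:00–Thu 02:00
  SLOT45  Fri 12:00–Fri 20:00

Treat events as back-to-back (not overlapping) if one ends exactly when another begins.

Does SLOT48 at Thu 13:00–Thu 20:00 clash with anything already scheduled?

Yes — it overlaps SLOT42, SLOT43

SLOT39: ends Thu 00:00 at or before SLOT48 starts Thu 13:00 → clear.
SLOT41: ends Thu 02:00 at or before SLOT48 starts Thu 13:00 → clear.
SLOT40: ends Thu 07:00 at or before SLOT48 starts Thu 13:00 → clear.
SLOT42: starts Thu 12:00 before SLOT48 ends Thu 20:00, and ends Thu 15:00 after SLOT48 starts Thu 13:00 → overlap.
SLOT43: starts Thu 17:00 before SLOT48 ends Thu 20:00, and ends Fri 01:00 after SLOT48 starts Thu 13:00 → overlap.
SLOT44: starts Thu 23:00 at or after SLOT48 ends Thu 20:00 → clear.
SLOT45: starts Fri 12:00 at or after SLOT48 ends Thu 20:00 → clear.
SLOT46: starts Fri 18:00 at or after SLOT48 ends Thu 20:00 → clear.
SLOT47: starts Sat 10:00 at or after SLOT48 ends Thu 20:00 → clear.
SLOT48 overlaps SLOT42, SLOT43.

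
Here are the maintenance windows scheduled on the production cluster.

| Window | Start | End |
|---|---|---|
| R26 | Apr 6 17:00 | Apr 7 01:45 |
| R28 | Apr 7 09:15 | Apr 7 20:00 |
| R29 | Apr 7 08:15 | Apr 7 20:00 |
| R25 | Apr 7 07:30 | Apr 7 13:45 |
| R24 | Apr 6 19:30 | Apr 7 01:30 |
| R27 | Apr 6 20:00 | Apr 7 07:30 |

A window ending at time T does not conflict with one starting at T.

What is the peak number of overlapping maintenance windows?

3

Sort all start/end points and keep a running count:
Apr 6 17:00 start R26 → 1
Apr 6 19:30 start R24 → 2
Apr 6 20:00 start R27 → 3
Apr 7 01:30 end R24 → 2
Apr 7 01:45 end R26 → 1
Apr 7 07:30 end R27 → 0
Apr 7 07:30 start R25 → 1
Apr 7 08:15 start R29 → 2
Apr 7 09:15 start R28 → 3
Apr 7 13:45 end R25 → 2
Apr 7 20:00 end R28 → 1
Apr 7 20:00 end R29 → 0
Peak is 3, at Apr 6 20:00 (R24, R26, R27).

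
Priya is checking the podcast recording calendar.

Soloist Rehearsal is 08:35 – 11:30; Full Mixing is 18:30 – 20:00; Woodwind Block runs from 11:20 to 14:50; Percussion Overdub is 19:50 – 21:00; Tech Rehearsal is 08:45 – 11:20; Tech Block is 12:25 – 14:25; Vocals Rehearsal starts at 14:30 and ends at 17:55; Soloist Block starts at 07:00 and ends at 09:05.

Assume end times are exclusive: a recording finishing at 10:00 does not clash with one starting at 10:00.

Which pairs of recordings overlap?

Sorted by start: Soloist Block, Soloist Rehearsal, Tech Rehearsal, Woodwind Block, Tech Block, Vocals Rehearsal, Full Mixing, Percussion Overdub.
Soloist Rehearsal starts before Soloist Block ends → Soloist Block and Soloist Rehearsal overlap.
Tech Rehearsal starts before Soloist Block ends → Soloist Block and Tech Rehearsal overlap.
Woodwind Block starts after Soloist Block ends — done with Soloist Block.
Tech Rehearsal starts before Soloist Rehearsal ends → Soloist Rehearsal and Tech Rehearsal overlap.
Woodwind Block starts before Soloist Rehearsal ends → Soloist Rehearsal and Woodwind Block overlap.
Tech Block starts after Soloist Rehearsal ends — done with Soloist Rehearsal.
Woodwind Block starts exactly when Tech Rehearsal ends (back-to-back, no overlap) — done with Tech Rehearsal.
Tech Block starts before Woodwind Block ends → Woodwind Block and Tech Block overlap.
Vocals Rehearsal starts before Woodwind Block ends → Woodwind Block and Vocals Rehearsal overlap.
Full Mixing starts after Woodwind Block ends — done with Woodwind Block.
Vocals Rehearsal starts after Tech Block ends — done with Tech Block.
Full Mixing starts after Vocals Rehearsal ends — done with Vocals Rehearsal.
Percussion Overdub starts before Full Mixing ends → Full Mixing and Percussion Overdub overlap.

Full Mixing & Percussion Overdub, Soloist Block & Soloist Rehearsal, Soloist Block & Tech Rehearsal, Soloist Rehearsal & Tech Rehearsal, Soloist Rehearsal & Woodwind Block, Tech Block & Woodwind Block, Vocals Rehearsal & Woodwind Block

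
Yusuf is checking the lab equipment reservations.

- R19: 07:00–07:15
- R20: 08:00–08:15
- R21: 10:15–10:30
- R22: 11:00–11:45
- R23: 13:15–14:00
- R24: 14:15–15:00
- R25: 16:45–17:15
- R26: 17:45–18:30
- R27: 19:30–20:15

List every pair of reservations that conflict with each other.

no conflicts

Sorted by start: R19, R20, R21, R22, R23, R24, R25, R26, R27.
R20 starts after R19 ends; R19 is clear from here.
R21 starts after R20 ends; R20 is clear from here.
R22 starts after R21 ends; R21 is clear from here.
R23 starts after R22 ends; R22 is clear from here.
R24 starts after R23 ends; R23 is clear from here.
R25 starts after R24 ends; R24 is clear from here.
R26 starts after R25 ends; R25 is clear from here.
R27 starts after R26 ends.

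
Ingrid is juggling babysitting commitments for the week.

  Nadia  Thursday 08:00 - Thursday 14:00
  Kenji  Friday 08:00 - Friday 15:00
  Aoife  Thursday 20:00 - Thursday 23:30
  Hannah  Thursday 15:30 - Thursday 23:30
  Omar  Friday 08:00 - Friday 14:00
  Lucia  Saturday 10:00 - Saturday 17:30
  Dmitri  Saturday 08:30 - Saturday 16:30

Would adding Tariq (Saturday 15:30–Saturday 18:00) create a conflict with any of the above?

Nadia: ends Thursday 14:00 at or before Tariq starts Saturday 15:30 → clear.
Hannah: ends Thursday 23:30 at or before Tariq starts Saturday 15:30 → clear.
Aoife: ends Thursday 23:30 at or before Tariq starts Saturday 15:30 → clear.
Omar: ends Friday 14:00 at or before Tariq starts Saturday 15:30 → clear.
Kenji: ends Friday 15:00 at or before Tariq starts Saturday 15:30 → clear.
Dmitri: starts Saturday 08:30 before Tariq ends Saturday 18:00, and ends Saturday 16:30 after Tariq starts Saturday 15:30 → overlap.
Lucia: starts Saturday 10:00 before Tariq ends Saturday 18:00, and ends Saturday 17:30 after Tariq starts Saturday 15:30 → overlap.
Tariq overlaps Lucia, Dmitri.

Yes — it overlaps Dmitri, Lucia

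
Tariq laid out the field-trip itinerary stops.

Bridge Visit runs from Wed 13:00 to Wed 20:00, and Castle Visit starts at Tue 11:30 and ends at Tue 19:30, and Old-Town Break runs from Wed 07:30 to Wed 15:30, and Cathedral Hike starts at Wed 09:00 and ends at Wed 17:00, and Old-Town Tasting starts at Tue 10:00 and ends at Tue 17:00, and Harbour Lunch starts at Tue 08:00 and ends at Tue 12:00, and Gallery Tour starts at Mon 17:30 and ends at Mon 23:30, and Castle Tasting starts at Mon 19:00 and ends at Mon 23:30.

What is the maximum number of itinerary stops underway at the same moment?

3

Sort all start/end points and keep a running count:
Mon 17:30 start Gallery Tour → 1
Mon 19:00 start Castle Tasting → 2
Mon 23:30 end Castle Tasting → 1
Mon 23:30 end Gallery Tour → 0
Tue 08:00 start Harbour Lunch → 1
Tue 10:00 start Old-Town Tasting → 2
Tue 11:30 start Castle Visit → 3
Tue 12:00 end Harbour Lunch → 2
Tue 17:00 end Old-Town Tasting → 1
Tue 19:30 end Castle Visit → 0
Wed 07:30 start Old-Town Break → 1
Wed 09:00 start Cathedral Hike → 2
Wed 13:00 start Bridge Visit → 3
Wed 15:30 end Old-Town Break → 2
Wed 17:00 end Cathedral Hike → 1
Wed 20:00 end Bridge Visit → 0
Peak is 3, at Tue 11:30 (Castle Visit, Harbour Lunch, Old-Town Tasting).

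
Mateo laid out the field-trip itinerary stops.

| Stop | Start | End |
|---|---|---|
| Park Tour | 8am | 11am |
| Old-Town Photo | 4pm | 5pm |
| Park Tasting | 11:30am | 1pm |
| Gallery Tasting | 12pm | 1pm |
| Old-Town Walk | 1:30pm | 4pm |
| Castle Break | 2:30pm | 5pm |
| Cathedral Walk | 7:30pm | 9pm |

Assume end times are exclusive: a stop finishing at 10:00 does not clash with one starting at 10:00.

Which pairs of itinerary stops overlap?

Castle Break & Old-Town Photo, Castle Break & Old-Town Walk, Gallery Tasting & Park Tasting

Sorted by start: Park Tour, Park Tasting, Gallery Tasting, Old-Town Walk, Castle Break, Old-Town Photo, Cathedral Walk.
Park Tasting starts after Park Tour ends, so nothing later overlaps Park Tour either.
Gallery Tasting starts before Park Tasting ends → Park Tasting and Gallery Tasting overlap.
Old-Town Walk starts after Park Tasting ends, so nothing later overlaps Park Tasting either.
Old-Town Walk starts after Gallery Tasting ends, so nothing later overlaps Gallery Tasting either.
Castle Break starts before Old-Town Walk ends → Old-Town Walk and Castle Break overlap.
Old-Town Photo starts exactly when Old-Town Walk ends (back-to-back, no overlap), so nothing later overlaps Old-Town Walk either.
Old-Town Photo starts before Castle Break ends → Castle Break and Old-Town Photo overlap.
Cathedral Walk starts after Castle Break ends.
Cathedral Walk starts after Old-Town Photo ends.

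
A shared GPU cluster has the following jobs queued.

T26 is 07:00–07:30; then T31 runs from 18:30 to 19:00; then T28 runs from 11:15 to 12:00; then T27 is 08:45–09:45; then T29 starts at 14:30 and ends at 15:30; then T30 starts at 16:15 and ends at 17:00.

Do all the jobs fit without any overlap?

Yes

Sorted by start: T26, T27, T28, T29, T30, T31.
T27 starts after T26 ends, so T26 has no further overlaps.
T28 starts after T27 ends, so T27 has no further overlaps.
T29 starts after T28 ends, so T28 has no further overlaps.
T30 starts after T29 ends, so T29 has no further overlaps.
T31 starts after T30 ends.
Every pair is clear; the schedule has no overlaps.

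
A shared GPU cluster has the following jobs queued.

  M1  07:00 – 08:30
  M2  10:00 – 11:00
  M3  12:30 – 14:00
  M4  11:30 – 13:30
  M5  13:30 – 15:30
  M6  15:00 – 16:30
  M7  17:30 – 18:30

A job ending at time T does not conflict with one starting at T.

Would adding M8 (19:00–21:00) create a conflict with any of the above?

No — it doesn't clash with anything

M1: ends 08:30 at or before M8 starts 19:00 → clear.
M2: ends 11:00 at or before M8 starts 19:00 → clear.
M4: ends 13:30 at or before M8 starts 19:00 → clear.
M3: ends 14:00 at or before M8 starts 19:00 → clear.
M5: ends 15:30 at or before M8 starts 19:00 → clear.
M6: ends 16:30 at or before M8 starts 19:00 → clear.
M7: ends 18:30 at or before M8 starts 19:00 → clear.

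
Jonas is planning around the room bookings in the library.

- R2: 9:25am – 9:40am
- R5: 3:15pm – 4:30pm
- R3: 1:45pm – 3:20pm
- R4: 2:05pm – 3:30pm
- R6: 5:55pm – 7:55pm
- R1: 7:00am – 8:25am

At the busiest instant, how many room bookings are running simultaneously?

3

Walk through starts and ends in time order (an end at T is processed before a start at T):
7:00am start R1 → 1
8:25am end R1 → 0
9:25am start R2 → 1
9:40am end R2 → 0
1:45pm start R3 → 1
2:05pm start R4 → 2
3:15pm start R5 → 3
3:20pm end R3 → 2
3:30pm end R4 → 1
4:30pm end R5 → 0
5:55pm start R6 → 1
7:55pm end R6 → 0
Peak is 3, at 3:15pm (R3, R4, R5).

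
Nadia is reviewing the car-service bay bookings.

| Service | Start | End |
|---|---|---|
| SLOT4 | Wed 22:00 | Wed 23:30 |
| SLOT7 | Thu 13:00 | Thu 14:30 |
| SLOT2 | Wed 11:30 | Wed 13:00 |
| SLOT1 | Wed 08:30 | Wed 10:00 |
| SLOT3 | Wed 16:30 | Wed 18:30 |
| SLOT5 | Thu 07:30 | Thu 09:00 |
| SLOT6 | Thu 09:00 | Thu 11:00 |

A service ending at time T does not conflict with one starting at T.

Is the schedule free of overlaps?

Yes

Sorted by start: SLOT1, SLOT2, SLOT3, SLOT4, SLOT5, SLOT6, SLOT7.
SLOT2 starts after SLOT1 ends, so SLOT1 has no further overlaps.
SLOT3 starts after SLOT2 ends, so SLOT2 has no further overlaps.
SLOT4 starts after SLOT3 ends, so SLOT3 has no further overlaps.
SLOT5 starts after SLOT4 ends, so SLOT4 has no further overlaps.
SLOT6 starts exactly when SLOT5 ends (back-to-back, no overlap), so SLOT5 has no further overlaps.
SLOT7 starts after SLOT6 ends.
Every pair is clear; the schedule has no overlaps.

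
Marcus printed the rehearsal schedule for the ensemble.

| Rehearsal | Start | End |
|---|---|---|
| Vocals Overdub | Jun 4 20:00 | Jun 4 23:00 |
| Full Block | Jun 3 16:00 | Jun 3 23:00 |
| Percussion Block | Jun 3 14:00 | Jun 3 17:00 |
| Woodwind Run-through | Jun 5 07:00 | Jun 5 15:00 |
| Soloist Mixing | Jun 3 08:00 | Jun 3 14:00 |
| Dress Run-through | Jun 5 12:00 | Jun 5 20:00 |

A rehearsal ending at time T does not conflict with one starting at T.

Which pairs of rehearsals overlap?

Sorted by start: Soloist Mixing, Percussion Block, Full Block, Vocals Overdub, Woodwind Run-through, Dress Run-through.
Percussion Block starts exactly when Soloist Mixing ends (back-to-back, no overlap) — done with Soloist Mixing.
Full Block starts before Percussion Block ends → Percussion Block and Full Block overlap.
Vocals Overdub starts after Percussion Block ends — done with Percussion Block.
Vocals Overdub starts after Full Block ends — done with Full Block.
Woodwind Run-through starts after Vocals Overdub ends — done with Vocals Overdub.
Dress Run-through starts before Woodwind Run-through ends → Woodwind Run-through and Dress Run-through overlap.

Dress Run-through & Woodwind Run-through, Full Block & Percussion Block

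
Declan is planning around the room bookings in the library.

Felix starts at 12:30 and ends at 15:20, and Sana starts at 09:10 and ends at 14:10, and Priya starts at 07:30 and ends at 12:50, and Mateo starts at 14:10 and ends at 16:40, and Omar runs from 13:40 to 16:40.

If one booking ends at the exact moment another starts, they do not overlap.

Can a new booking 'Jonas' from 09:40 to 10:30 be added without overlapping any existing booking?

Priya: starts 07:30 before Jonas ends 10:30, and ends 12:50 after Jonas starts 09:40 → overlap.
Sana: starts 09:10 before Jonas ends 10:30, and ends 14:10 after Jonas starts 09:40 → overlap.
Felix: starts 12:30 at or after Jonas ends 10:30 → clear.
Omar: starts 13:40 at or after Jonas ends 10:30 → clear.
Mateo: starts 14:10 at or after Jonas ends 10:30 → clear.
Jonas overlaps Sana, Priya.

No — it overlaps Priya, Sana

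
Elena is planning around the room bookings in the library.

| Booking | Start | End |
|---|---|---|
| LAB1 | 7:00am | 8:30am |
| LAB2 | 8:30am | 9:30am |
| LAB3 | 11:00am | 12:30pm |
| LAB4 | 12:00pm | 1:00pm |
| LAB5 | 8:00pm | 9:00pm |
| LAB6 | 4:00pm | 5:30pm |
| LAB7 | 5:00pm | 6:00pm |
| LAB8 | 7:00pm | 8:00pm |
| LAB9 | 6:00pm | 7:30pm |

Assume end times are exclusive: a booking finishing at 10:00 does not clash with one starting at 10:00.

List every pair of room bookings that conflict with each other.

LAB3 & LAB4, LAB6 & LAB7, LAB8 & LAB9

Sorted by start: LAB1, LAB2, LAB3, LAB4, LAB6, LAB7, LAB9, LAB8, LAB5.
LAB2 starts exactly when LAB1 ends (back-to-back, no overlap) — done with LAB1.
LAB3 starts after LAB2 ends — done with LAB2.
LAB4 starts before LAB3 ends → LAB3 and LAB4 overlap.
LAB6 starts after LAB3 ends — done with LAB3.
LAB6 starts after LAB4 ends — done with LAB4.
LAB7 starts before LAB6 ends → LAB6 and LAB7 overlap.
LAB9 starts after LAB6 ends — done with LAB6.
LAB9 starts exactly when LAB7 ends (back-to-back, no overlap) — done with LAB7.
LAB8 starts before LAB9 ends → LAB9 and LAB8 overlap.
LAB5 starts after LAB9 ends.
LAB5 starts exactly when LAB8 ends (back-to-back, no overlap).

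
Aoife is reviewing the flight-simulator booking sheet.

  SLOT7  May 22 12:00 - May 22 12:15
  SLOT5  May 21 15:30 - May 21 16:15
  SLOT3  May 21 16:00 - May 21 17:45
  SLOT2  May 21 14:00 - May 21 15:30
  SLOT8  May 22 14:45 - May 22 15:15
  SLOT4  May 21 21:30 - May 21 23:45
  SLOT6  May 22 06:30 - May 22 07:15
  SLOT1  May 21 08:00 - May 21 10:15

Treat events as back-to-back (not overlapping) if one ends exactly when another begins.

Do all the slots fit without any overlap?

No

Sorted by start: SLOT1, SLOT2, SLOT5, SLOT3, SLOT4, SLOT6, SLOT7, SLOT8.
SLOT2 starts after SLOT1 ends — done with SLOT1.
SLOT5 starts exactly when SLOT2 ends (back-to-back, no overlap) — done with SLOT2.
SLOT3 starts before SLOT5 ends → SLOT5 and SLOT3 overlap.
That's a conflict, so the schedule is not conflict-free.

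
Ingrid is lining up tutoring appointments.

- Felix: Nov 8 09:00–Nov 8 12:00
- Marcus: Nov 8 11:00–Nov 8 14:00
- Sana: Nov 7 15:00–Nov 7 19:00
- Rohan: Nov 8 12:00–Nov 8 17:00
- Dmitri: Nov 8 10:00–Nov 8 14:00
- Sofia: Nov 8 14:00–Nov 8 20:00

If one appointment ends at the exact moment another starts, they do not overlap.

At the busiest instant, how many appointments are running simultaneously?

3

Sort all start/end points and keep a running count:
Nov 7 15:00 start Sana → 1
Nov 7 19:00 end Sana → 0
Nov 8 09:00 start Felix → 1
Nov 8 10:00 start Dmitri → 2
Nov 8 11:00 start Marcus → 3
Nov 8 12:00 end Felix → 2
Nov 8 12:00 start Rohan → 3
Nov 8 14:00 end Dmitri → 2
Nov 8 14:00 end Marcus → 1
Nov 8 14:00 start Sofia → 2
Nov 8 17:00 end Rohan → 1
Nov 8 20:00 end Sofia → 0
Peak is 3, at Nov 8 11:00 (Dmitri, Felix, Marcus).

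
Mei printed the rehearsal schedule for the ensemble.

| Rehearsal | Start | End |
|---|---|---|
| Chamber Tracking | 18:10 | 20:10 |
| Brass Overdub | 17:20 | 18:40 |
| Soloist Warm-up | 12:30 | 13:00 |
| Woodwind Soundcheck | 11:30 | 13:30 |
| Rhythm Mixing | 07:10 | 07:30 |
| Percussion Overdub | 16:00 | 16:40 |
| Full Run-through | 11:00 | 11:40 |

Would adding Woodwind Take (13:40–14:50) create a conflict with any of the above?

No — it doesn't clash with anything

Rhythm Mixing: ends 07:30 at or before Woodwind Take starts 13:40 → clear.
Full Run-through: ends 11:40 at or before Woodwind Take starts 13:40 → clear.
Woodwind Soundcheck: ends 13:30 at or before Woodwind Take starts 13:40 → clear.
Soloist Warm-up: ends 13:00 at or before Woodwind Take starts 13:40 → clear.
Percussion Overdub: starts 16:00 at or after Woodwind Take ends 14:50 → clear.
Brass Overdub: starts 17:20 at or after Woodwind Take ends 14:50 → clear.
Chamber Tracking: starts 18:10 at or after Woodwind Take ends 14:50 → clear.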